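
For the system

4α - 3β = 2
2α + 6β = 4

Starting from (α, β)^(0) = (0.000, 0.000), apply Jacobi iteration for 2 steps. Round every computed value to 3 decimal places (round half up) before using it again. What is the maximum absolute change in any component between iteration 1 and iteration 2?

Iteration 1:
  α = (2 - (-3)·0.000) / (4) = 0.500
  β = (4 - (2)·0.000) / (6) = 0.667
Iteration 2:
  α = (2 - (-3)·0.667) / (4) = 1.000
  β = (4 - (2)·0.500) / (6) = 0.500
Change: (0.500, -0.167) → max |·| = 0.500

0.500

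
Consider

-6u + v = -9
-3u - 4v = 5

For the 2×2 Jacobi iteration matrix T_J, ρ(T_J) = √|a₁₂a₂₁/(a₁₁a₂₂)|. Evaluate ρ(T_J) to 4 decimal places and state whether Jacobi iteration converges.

0.3536

a₁₂a₂₁/(a₁₁a₂₂) = (1)·(-3) / ((-6)·(-4)) = -0.125000
ρ = √|-0.125000| = √0.125000 = 0.3536
ρ < 1, so Jacobi converges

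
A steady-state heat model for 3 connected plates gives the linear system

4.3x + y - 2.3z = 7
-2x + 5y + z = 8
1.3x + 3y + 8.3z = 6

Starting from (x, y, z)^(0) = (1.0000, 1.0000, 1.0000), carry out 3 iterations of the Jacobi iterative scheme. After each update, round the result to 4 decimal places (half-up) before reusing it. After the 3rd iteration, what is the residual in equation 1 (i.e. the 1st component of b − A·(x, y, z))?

Iteration 1:
  x = (7 - (1)·1.0000 - (-2.3)·1.0000) / (4.3) = 1.9302
  y = (8 - (-2)·1.0000 - (1)·1.0000) / (5) = 1.8000
  z = (6 - (1.3)·1.0000 - (3)·1.0000) / (8.3) = 0.2048
Iteration 2:
  x = (7 - (1)·1.8000 - (-2.3)·0.2048) / (4.3) = 1.3188
  y = (8 - (-2)·1.9302 - (1)·0.2048) / (5) = 2.3311
  z = (6 - (1.3)·1.9302 - (3)·1.8000) / (8.3) = -0.2300
Iteration 3:
  x = (7 - (1)·2.3311 - (-2.3)·-0.2300) / (4.3) = 0.9628
  y = (8 - (-2)·1.3188 - (1)·-0.2300) / (5) = 2.1735
  z = (6 - (1.3)·1.3188 - (3)·2.3311) / (8.3) = -0.3262
Residual b − A·x = (-0.0638, -0.6157, 0.9353)

-0.0638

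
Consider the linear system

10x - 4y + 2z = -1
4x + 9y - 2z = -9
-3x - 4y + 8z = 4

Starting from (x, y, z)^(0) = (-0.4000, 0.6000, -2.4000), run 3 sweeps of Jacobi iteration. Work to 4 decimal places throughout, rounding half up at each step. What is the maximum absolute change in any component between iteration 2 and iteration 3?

Iteration 1:
  x = (-1 - (-4)·0.6000 - (2)·-2.4000) / (10) = 0.6200
  y = (-9 - (4)·-0.4000 - (-2)·-2.4000) / (9) = -1.3556
  z = (4 - (-3)·-0.4000 - (-4)·0.6000) / (8) = 0.6500
Iteration 2:
  x = (-1 - (-4)·-1.3556 - (2)·0.6500) / (10) = -0.7722
  y = (-9 - (4)·0.6200 - (-2)·0.6500) / (9) = -1.1311
  z = (4 - (-3)·0.6200 - (-4)·-1.3556) / (8) = 0.0547
Iteration 3:
  x = (-1 - (-4)·-1.1311 - (2)·0.0547) / (10) = -0.5634
  y = (-9 - (4)·-0.7722 - (-2)·0.0547) / (9) = -0.6446
  z = (4 - (-3)·-0.7722 - (-4)·-1.1311) / (8) = -0.3551
Change: (0.2088, 0.4865, -0.4098) → max |·| = 0.4865

0.4865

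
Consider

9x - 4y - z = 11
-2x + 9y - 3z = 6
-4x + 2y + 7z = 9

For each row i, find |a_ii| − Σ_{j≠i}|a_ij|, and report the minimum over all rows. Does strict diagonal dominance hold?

1

row 1: |9| − (4+1) = 4
row 2: |9| − (2+3) = 4
row 3: |7| − (4+2) = 1
minimum over rows = 1 → strictly diagonally dominant (convergence guaranteed)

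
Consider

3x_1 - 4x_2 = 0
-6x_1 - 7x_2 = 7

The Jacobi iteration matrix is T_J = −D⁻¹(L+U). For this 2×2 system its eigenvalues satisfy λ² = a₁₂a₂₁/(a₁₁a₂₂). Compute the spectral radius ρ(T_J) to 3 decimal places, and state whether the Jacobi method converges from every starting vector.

1.069

a₁₂a₂₁/(a₁₁a₂₂) = (-4)·(-6) / ((3)·(-7)) = -1.142857
ρ = √|-1.142857| = √1.142857 = 1.069
ρ > 1, so Jacobi diverges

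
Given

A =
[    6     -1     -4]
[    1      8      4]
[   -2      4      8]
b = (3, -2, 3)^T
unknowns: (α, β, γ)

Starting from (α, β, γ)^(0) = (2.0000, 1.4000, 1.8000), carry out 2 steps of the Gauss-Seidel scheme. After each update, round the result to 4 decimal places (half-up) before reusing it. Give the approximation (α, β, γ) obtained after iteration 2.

Iteration 1:
  α = (3 - (-1)·1.4000 - (-4)·1.8000) / (6) = 1.9333
  β = (-2 - (1)·1.9333 - (4)·1.8000) / (8) = -1.3917
  γ = (3 - (-2)·1.9333 - (4)·-1.3917) / (8) = 1.5542
Iteration 2:
  α = (3 - (-1)·-1.3917 - (-4)·1.5542) / (6) = 1.3042
  β = (-2 - (1)·1.3042 - (4)·1.5542) / (8) = -1.1901
  γ = (3 - (-2)·1.3042 - (4)·-1.1901) / (8) = 1.2961

(1.3042, -1.1901, 1.2961)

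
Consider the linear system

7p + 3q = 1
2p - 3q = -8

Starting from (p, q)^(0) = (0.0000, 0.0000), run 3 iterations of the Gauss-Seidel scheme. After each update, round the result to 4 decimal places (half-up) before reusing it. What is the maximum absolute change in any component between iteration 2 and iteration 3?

0.3382

Iteration 1:
  p = (1 - (3)·0.0000) / (7) = 0.1429
  q = (-8 - (2)·0.1429) / (-3) = 2.7619
Iteration 2:
  p = (1 - (3)·2.7619) / (7) = -1.0408
  q = (-8 - (2)·-1.0408) / (-3) = 1.9728
Iteration 3:
  p = (1 - (3)·1.9728) / (7) = -0.7026
  q = (-8 - (2)·-0.7026) / (-3) = 2.1983
Change: (0.3382, 0.2255) → max |·| = 0.3382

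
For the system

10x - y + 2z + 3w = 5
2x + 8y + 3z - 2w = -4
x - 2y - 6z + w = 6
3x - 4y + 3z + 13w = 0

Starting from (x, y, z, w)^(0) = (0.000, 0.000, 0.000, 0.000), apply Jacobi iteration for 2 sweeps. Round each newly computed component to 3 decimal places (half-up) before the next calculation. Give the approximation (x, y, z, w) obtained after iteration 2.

Iteration 1:
  x = (5 - (-1)·0.000 - (2)·0.000 - (3)·0.000) / (10) = 0.500
  y = (-4 - (2)·0.000 - (3)·0.000 - (-2)·0.000) / (8) = -0.500
  z = (6 - (1)·0.000 - (-2)·0.000 - (1)·0.000) / (-6) = -1.000
  w = (0 - (3)·0.000 - (-4)·0.000 - (3)·0.000) / (13) = 0.000
Iteration 2:
  x = (5 - (-1)·-0.500 - (2)·-1.000 - (3)·0.000) / (10) = 0.650
  y = (-4 - (2)·0.500 - (3)·-1.000 - (-2)·0.000) / (8) = -0.250
  z = (6 - (1)·0.500 - (-2)·-0.500 - (1)·0.000) / (-6) = -0.750
  w = (0 - (3)·0.500 - (-4)·-0.500 - (3)·-1.000) / (13) = -0.038

(0.650, -0.250, -0.750, -0.038)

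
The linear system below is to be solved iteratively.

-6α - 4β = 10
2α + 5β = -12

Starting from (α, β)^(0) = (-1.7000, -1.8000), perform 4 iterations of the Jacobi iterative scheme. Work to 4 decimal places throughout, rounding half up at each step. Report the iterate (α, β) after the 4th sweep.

(-0.2053, -2.3236)

Iteration 1:
  α = (10 - (-4)·-1.8000) / (-6) = -0.4667
  β = (-12 - (2)·-1.7000) / (5) = -1.7200
Iteration 2:
  α = (10 - (-4)·-1.7200) / (-6) = -0.5200
  β = (-12 - (2)·-0.4667) / (5) = -2.2133
Iteration 3:
  α = (10 - (-4)·-2.2133) / (-6) = -0.1911
  β = (-12 - (2)·-0.5200) / (5) = -2.1920
Iteration 4:
  α = (10 - (-4)·-2.1920) / (-6) = -0.2053
  β = (-12 - (2)·-0.1911) / (5) = -2.3236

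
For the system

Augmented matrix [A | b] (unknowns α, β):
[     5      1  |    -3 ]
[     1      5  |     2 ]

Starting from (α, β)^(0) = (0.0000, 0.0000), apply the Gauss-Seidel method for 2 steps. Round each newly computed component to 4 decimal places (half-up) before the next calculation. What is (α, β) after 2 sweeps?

(-0.7040, 0.5408)

Iteration 1:
  α = (-3 - (1)·0.0000) / (5) = -0.6000
  β = (2 - (1)·-0.6000) / (5) = 0.5200
Iteration 2:
  α = (-3 - (1)·0.5200) / (5) = -0.7040
  β = (2 - (1)·-0.7040) / (5) = 0.5408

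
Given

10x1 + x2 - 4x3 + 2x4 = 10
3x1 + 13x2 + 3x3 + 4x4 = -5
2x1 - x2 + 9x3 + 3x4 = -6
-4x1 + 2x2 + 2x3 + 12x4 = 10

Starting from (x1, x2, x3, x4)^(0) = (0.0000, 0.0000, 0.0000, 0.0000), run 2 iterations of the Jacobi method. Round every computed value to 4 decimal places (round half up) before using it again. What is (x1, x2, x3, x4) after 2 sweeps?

Iteration 1:
  x1 = (10 - (1)·0.0000 - (-4)·0.0000 - (2)·0.0000) / (10) = 1.0000
  x2 = (-5 - (3)·0.0000 - (3)·0.0000 - (4)·0.0000) / (13) = -0.3846
  x3 = (-6 - (2)·0.0000 - (-1)·0.0000 - (3)·0.0000) / (9) = -0.6667
  x4 = (10 - (-4)·0.0000 - (2)·0.0000 - (2)·0.0000) / (12) = 0.8333
Iteration 2:
  x1 = (10 - (1)·-0.3846 - (-4)·-0.6667 - (2)·0.8333) / (10) = 0.6051
  x2 = (-5 - (3)·1.0000 - (3)·-0.6667 - (4)·0.8333) / (13) = -0.7179
  x3 = (-6 - (2)·1.0000 - (-1)·-0.3846 - (3)·0.8333) / (9) = -1.2094
  x4 = (10 - (-4)·1.0000 - (2)·-0.3846 - (2)·-0.6667) / (12) = 1.3419

(0.6051, -0.7179, -1.2094, 1.3419)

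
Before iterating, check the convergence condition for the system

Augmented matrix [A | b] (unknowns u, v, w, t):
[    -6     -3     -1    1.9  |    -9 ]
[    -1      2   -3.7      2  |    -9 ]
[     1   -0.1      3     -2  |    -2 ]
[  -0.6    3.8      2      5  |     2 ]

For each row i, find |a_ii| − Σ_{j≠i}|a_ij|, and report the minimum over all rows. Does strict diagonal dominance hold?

row 1: |-6| − (3+1+1.9) = 0.1
row 2: |2| − (1+3.7+2) = -4.7
row 3: |3| − (1+0.1+2) = -0.1
row 4: |5| − (0.6+3.8+2) = -1.4
minimum over rows = -4.7 → not strictly diagonally dominant

-4.7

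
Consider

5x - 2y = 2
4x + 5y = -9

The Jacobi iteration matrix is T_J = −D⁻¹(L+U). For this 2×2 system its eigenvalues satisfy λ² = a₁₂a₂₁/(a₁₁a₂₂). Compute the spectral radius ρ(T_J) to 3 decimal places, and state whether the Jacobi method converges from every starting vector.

a₁₂a₂₁/(a₁₁a₂₂) = (-2)·(4) / ((5)·(5)) = -0.320000
ρ = √|-0.320000| = √0.320000 = 0.566
ρ < 1, so Jacobi converges

0.566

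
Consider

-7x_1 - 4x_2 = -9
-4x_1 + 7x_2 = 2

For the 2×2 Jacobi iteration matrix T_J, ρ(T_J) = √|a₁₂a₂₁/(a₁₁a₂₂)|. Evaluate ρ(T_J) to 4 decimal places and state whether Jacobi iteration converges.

0.5714

a₁₂a₂₁/(a₁₁a₂₂) = (-4)·(-4) / ((-7)·(7)) = -0.326531
ρ = √|-0.326531| = √0.326531 = 0.5714
ρ < 1, so Jacobi converges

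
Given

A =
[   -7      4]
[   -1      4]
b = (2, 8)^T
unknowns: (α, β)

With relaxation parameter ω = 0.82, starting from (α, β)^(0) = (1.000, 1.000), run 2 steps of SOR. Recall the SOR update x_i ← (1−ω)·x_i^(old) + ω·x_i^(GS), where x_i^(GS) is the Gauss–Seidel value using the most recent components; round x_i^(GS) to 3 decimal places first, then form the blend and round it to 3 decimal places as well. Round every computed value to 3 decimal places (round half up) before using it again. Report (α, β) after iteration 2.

(0.733, 2.133)

Iteration 1:
  α: GS value = (2 - (4)·1.000) / (-7) = 0.286;  α ← (1−ω)·1.000 + ω·0.286 = 0.415
  β: GS value = (8 - (-1)·0.415) / (4) = 2.104;  β ← (1−ω)·1.000 + ω·2.104 = 1.905
Iteration 2:
  α: GS value = (2 - (4)·1.905) / (-7) = 0.803;  α ← (1−ω)·0.415 + ω·0.803 = 0.733
  β: GS value = (8 - (-1)·0.733) / (4) = 2.183;  β ← (1−ω)·1.905 + ω·2.183 = 2.133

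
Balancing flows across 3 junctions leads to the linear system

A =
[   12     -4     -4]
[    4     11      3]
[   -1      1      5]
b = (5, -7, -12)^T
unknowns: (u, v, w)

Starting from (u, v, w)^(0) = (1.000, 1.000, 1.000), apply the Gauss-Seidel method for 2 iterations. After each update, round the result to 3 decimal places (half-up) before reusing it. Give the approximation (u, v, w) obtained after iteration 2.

(-0.659, 0.128, -2.557)

Iteration 1:
  u = (5 - (-4)·1.000 - (-4)·1.000) / (12) = 1.083
  v = (-7 - (4)·1.083 - (3)·1.000) / (11) = -1.303
  w = (-12 - (-1)·1.083 - (1)·-1.303) / (5) = -1.923
Iteration 2:
  u = (5 - (-4)·-1.303 - (-4)·-1.923) / (12) = -0.659
  v = (-7 - (4)·-0.659 - (3)·-1.923) / (11) = 0.128
  w = (-12 - (-1)·-0.659 - (1)·0.128) / (5) = -2.557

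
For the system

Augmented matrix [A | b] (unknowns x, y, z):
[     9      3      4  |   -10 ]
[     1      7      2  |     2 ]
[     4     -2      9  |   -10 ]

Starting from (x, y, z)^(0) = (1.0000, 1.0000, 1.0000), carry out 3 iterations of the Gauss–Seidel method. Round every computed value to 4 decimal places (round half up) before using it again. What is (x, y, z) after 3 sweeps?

Iteration 1:
  x = (-10 - (3)·1.0000 - (4)·1.0000) / (9) = -1.8889
  y = (2 - (1)·-1.8889 - (2)·1.0000) / (7) = 0.2698
  z = (-10 - (4)·-1.8889 - (-2)·0.2698) / (9) = -0.2116
Iteration 2:
  x = (-10 - (3)·0.2698 - (4)·-0.2116) / (9) = -1.1070
  y = (2 - (1)·-1.1070 - (2)·-0.2116) / (7) = 0.5043
  z = (-10 - (4)·-1.1070 - (-2)·0.5043) / (9) = -0.5070
Iteration 3:
  x = (-10 - (3)·0.5043 - (4)·-0.5070) / (9) = -1.0539
  y = (2 - (1)·-1.0539 - (2)·-0.5070) / (7) = 0.5811
  z = (-10 - (4)·-1.0539 - (-2)·0.5811) / (9) = -0.5136

(-1.0539, 0.5811, -0.5136)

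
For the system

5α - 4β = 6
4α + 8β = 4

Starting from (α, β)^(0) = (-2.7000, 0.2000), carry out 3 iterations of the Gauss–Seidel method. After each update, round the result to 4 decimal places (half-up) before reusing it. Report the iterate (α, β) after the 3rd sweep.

(1.1776, -0.0888)

Iteration 1:
  α = (6 - (-4)·0.2000) / (5) = 1.3600
  β = (4 - (4)·1.3600) / (8) = -0.1800
Iteration 2:
  α = (6 - (-4)·-0.1800) / (5) = 1.0560
  β = (4 - (4)·1.0560) / (8) = -0.0280
Iteration 3:
  α = (6 - (-4)·-0.0280) / (5) = 1.1776
  β = (4 - (4)·1.1776) / (8) = -0.0888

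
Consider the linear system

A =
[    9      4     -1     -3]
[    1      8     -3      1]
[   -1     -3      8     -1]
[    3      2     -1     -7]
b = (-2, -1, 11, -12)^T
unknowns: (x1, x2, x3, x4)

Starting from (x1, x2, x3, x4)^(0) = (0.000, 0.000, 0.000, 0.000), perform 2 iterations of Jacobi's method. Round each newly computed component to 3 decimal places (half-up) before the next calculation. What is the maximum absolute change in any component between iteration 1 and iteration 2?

0.779

Iteration 1:
  x1 = (-2 - (4)·0.000 - (-1)·0.000 - (-3)·0.000) / (9) = -0.222
  x2 = (-1 - (1)·0.000 - (-3)·0.000 - (1)·0.000) / (8) = -0.125
  x3 = (11 - (-1)·0.000 - (-3)·0.000 - (-1)·0.000) / (8) = 1.375
  x4 = (-12 - (3)·0.000 - (2)·0.000 - (-1)·0.000) / (-7) = 1.714
Iteration 2:
  x1 = (-2 - (4)·-0.125 - (-1)·1.375 - (-3)·1.714) / (9) = 0.557
  x2 = (-1 - (1)·-0.222 - (-3)·1.375 - (1)·1.714) / (8) = 0.204
  x3 = (11 - (-1)·-0.222 - (-3)·-0.125 - (-1)·1.714) / (8) = 1.515
  x4 = (-12 - (3)·-0.222 - (2)·-0.125 - (-1)·1.375) / (-7) = 1.387
Change: (0.779, 0.329, 0.140, -0.327) → max |·| = 0.779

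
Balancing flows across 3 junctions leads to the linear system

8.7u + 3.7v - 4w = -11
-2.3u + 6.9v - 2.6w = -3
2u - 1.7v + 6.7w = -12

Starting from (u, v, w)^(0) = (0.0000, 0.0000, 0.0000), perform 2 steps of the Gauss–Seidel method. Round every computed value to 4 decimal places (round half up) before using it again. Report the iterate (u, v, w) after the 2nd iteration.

(-1.6501, -1.5994, -1.7043)

Iteration 1:
  u = (-11 - (3.7)·0.0000 - (-4)·0.0000) / (8.7) = -1.2644
  v = (-3 - (-2.3)·-1.2644 - (-2.6)·0.0000) / (6.9) = -0.8562
  w = (-12 - (2)·-1.2644 - (-1.7)·-0.8562) / (6.7) = -1.6309
Iteration 2:
  u = (-11 - (3.7)·-0.8562 - (-4)·-1.6309) / (8.7) = -1.6501
  v = (-3 - (-2.3)·-1.6501 - (-2.6)·-1.6309) / (6.9) = -1.5994
  w = (-12 - (2)·-1.6501 - (-1.7)·-1.5994) / (6.7) = -1.7043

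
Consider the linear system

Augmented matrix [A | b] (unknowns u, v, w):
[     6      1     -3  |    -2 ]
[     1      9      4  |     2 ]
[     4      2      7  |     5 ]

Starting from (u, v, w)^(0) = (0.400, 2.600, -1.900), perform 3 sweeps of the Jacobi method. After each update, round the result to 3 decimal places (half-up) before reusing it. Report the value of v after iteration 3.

-0.331

Iteration 1:
  u = (-2 - (1)·2.600 - (-3)·-1.900) / (6) = -1.717
  v = (2 - (1)·0.400 - (4)·-1.900) / (9) = 1.022
  w = (5 - (4)·0.400 - (2)·2.600) / (7) = -0.257
Iteration 2:
  u = (-2 - (1)·1.022 - (-3)·-0.257) / (6) = -0.632
  v = (2 - (1)·-1.717 - (4)·-0.257) / (9) = 0.527
  w = (5 - (4)·-1.717 - (2)·1.022) / (7) = 1.403
Iteration 3:
  u = (-2 - (1)·0.527 - (-3)·1.403) / (6) = 0.280
  v = (2 - (1)·-0.632 - (4)·1.403) / (9) = -0.331
  w = (5 - (4)·-0.632 - (2)·0.527) / (7) = 0.925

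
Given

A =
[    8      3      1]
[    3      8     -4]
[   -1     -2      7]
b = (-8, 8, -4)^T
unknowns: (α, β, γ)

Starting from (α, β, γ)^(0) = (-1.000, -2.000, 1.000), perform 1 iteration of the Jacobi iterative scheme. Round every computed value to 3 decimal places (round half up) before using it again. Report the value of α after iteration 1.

-0.375

Iteration 1:
  α = (-8 - (3)·-2.000 - (1)·1.000) / (8) = -0.375
  β = (8 - (3)·-1.000 - (-4)·1.000) / (8) = 1.875
  γ = (-4 - (-1)·-1.000 - (-2)·-2.000) / (7) = -1.286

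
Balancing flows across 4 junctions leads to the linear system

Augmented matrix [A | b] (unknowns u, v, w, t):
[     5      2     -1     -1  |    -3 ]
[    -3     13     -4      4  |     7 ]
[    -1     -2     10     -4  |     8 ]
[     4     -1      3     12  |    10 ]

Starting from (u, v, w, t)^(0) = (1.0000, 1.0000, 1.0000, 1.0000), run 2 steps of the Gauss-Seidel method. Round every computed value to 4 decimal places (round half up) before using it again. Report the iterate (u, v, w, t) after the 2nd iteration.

(-0.3637, 0.5955, 1.1874, 0.7073)

Iteration 1:
  u = (-3 - (2)·1.0000 - (-1)·1.0000 - (-1)·1.0000) / (5) = -0.6000
  v = (7 - (-3)·-0.6000 - (-4)·1.0000 - (4)·1.0000) / (13) = 0.4000
  w = (8 - (-1)·-0.6000 - (-2)·0.4000 - (-4)·1.0000) / (10) = 1.2200
  t = (10 - (4)·-0.6000 - (-1)·0.4000 - (3)·1.2200) / (12) = 0.7617
Iteration 2:
  u = (-3 - (2)·0.4000 - (-1)·1.2200 - (-1)·0.7617) / (5) = -0.3637
  v = (7 - (-3)·-0.3637 - (-4)·1.2200 - (4)·0.7617) / (13) = 0.5955
  w = (8 - (-1)·-0.3637 - (-2)·0.5955 - (-4)·0.7617) / (10) = 1.1874
  t = (10 - (4)·-0.3637 - (-1)·0.5955 - (3)·1.1874) / (12) = 0.7073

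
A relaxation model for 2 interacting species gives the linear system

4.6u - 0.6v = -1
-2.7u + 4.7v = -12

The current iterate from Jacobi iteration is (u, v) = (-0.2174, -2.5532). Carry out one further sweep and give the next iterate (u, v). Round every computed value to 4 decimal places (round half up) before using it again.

(-0.5504, -2.6781)

One sweep:
  u = (-1 - (-0.6)·-2.5532) / (4.6) = -0.5504
  v = (-12 - (-2.7)·-0.2174) / (4.7) = -2.6781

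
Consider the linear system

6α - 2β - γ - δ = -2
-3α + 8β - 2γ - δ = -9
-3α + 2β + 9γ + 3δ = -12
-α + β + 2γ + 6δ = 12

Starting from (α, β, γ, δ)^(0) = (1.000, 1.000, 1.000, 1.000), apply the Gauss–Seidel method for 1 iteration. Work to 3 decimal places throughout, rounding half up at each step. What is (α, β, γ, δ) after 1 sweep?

Iteration 1:
  α = (-2 - (-2)·1.000 - (-1)·1.000 - (-1)·1.000) / (6) = 0.333
  β = (-9 - (-3)·0.333 - (-2)·1.000 - (-1)·1.000) / (8) = -0.625
  γ = (-12 - (-3)·0.333 - (2)·-0.625 - (3)·1.000) / (9) = -1.417
  δ = (12 - (-1)·0.333 - (1)·-0.625 - (2)·-1.417) / (6) = 2.632

(0.333, -0.625, -1.417, 2.632)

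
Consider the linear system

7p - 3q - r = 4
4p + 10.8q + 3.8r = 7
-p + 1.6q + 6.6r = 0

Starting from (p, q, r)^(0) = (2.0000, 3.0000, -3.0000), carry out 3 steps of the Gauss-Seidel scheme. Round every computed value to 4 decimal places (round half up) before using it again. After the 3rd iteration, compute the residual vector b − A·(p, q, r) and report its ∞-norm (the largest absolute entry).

Iteration 1:
  p = (4 - (-3)·3.0000 - (-1)·-3.0000) / (7) = 1.4286
  q = (7 - (4)·1.4286 - (3.8)·-3.0000) / (10.8) = 1.1746
  r = (0 - (-1)·1.4286 - (1.6)·1.1746) / (6.6) = -0.0683
Iteration 2:
  p = (4 - (-3)·1.1746 - (-1)·-0.0683) / (7) = 1.0651
  q = (7 - (4)·1.0651 - (3.8)·-0.0683) / (10.8) = 0.2777
  r = (0 - (-1)·1.0651 - (1.6)·0.2777) / (6.6) = 0.0941
Iteration 3:
  p = (4 - (-3)·0.2777 - (-1)·0.0941) / (7) = 0.7039
  q = (7 - (4)·0.7039 - (3.8)·0.0941) / (10.8) = 0.3543
  r = (0 - (-1)·0.7039 - (1.6)·0.3543) / (6.6) = 0.0208
Residual b − A·x = (0.1564, 0.2789, -0.0003); ∞-norm = 0.2789

0.2789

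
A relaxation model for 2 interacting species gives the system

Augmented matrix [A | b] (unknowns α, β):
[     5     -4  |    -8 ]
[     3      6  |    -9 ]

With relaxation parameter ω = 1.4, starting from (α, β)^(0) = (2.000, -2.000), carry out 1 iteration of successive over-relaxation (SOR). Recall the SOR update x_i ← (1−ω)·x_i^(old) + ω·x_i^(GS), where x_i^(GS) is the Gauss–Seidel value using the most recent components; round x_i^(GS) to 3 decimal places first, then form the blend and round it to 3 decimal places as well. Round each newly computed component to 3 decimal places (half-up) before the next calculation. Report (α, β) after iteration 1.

Iteration 1:
  α: GS value = (-8 - (-4)·-2.000) / (5) = -3.200;  α ← (1−ω)·2.000 + ω·-3.200 = -5.280
  β: GS value = (-9 - (3)·-5.280) / (6) = 1.140;  β ← (1−ω)·-2.000 + ω·1.140 = 2.396

(-5.280, 2.396)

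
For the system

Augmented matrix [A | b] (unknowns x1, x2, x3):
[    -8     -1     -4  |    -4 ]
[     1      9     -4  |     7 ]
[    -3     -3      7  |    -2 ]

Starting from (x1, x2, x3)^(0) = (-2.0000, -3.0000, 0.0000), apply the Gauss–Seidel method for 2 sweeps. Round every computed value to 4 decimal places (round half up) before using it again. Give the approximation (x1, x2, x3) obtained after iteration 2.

Iteration 1:
  x1 = (-4 - (-1)·-3.0000 - (-4)·0.0000) / (-8) = 0.8750
  x2 = (7 - (1)·0.8750 - (-4)·0.0000) / (9) = 0.6806
  x3 = (-2 - (-3)·0.8750 - (-3)·0.6806) / (7) = 0.3810
Iteration 2:
  x1 = (-4 - (-1)·0.6806 - (-4)·0.3810) / (-8) = 0.2244
  x2 = (7 - (1)·0.2244 - (-4)·0.3810) / (9) = 0.9222
  x3 = (-2 - (-3)·0.2244 - (-3)·0.9222) / (7) = 0.2057

(0.2244, 0.9222, 0.2057)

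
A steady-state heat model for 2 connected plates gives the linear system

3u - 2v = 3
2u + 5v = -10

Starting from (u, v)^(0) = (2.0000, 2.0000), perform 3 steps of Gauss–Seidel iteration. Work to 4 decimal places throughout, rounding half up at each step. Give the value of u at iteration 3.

-0.0785

Iteration 1:
  u = (3 - (-2)·2.0000) / (3) = 2.3333
  v = (-10 - (2)·2.3333) / (5) = -2.9333
Iteration 2:
  u = (3 - (-2)·-2.9333) / (3) = -0.9555
  v = (-10 - (2)·-0.9555) / (5) = -1.6178
Iteration 3:
  u = (3 - (-2)·-1.6178) / (3) = -0.0785
  v = (-10 - (2)·-0.0785) / (5) = -1.9686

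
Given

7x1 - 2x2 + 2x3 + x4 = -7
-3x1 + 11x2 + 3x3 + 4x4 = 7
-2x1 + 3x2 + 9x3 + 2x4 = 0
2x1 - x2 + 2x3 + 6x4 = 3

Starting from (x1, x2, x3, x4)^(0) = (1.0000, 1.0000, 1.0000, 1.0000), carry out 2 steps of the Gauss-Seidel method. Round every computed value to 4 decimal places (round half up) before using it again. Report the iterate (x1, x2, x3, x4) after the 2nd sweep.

(-1.1188, 0.0862, -0.4892, 1.0504)

Iteration 1:
  x1 = (-7 - (-2)·1.0000 - (2)·1.0000 - (1)·1.0000) / (7) = -1.1429
  x2 = (7 - (-3)·-1.1429 - (3)·1.0000 - (4)·1.0000) / (11) = -0.3117
  x3 = (0 - (-2)·-1.1429 - (3)·-0.3117 - (2)·1.0000) / (9) = -0.3723
  x4 = (3 - (2)·-1.1429 - (-1)·-0.3117 - (2)·-0.3723) / (6) = 0.9531
Iteration 2:
  x1 = (-7 - (-2)·-0.3117 - (2)·-0.3723 - (1)·0.9531) / (7) = -1.1188
  x2 = (7 - (-3)·-1.1188 - (3)·-0.3723 - (4)·0.9531) / (11) = 0.0862
  x3 = (0 - (-2)·-1.1188 - (3)·0.0862 - (2)·0.9531) / (9) = -0.4892
  x4 = (3 - (2)·-1.1188 - (-1)·0.0862 - (2)·-0.4892) / (6) = 1.0504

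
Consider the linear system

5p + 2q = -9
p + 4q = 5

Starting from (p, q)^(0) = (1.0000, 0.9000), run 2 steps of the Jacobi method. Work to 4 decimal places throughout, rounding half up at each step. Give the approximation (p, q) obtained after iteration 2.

(-2.2000, 1.7900)

Iteration 1:
  p = (-9 - (2)·0.9000) / (5) = -2.1600
  q = (5 - (1)·1.0000) / (4) = 1.0000
Iteration 2:
  p = (-9 - (2)·1.0000) / (5) = -2.2000
  q = (5 - (1)·-2.1600) / (4) = 1.7900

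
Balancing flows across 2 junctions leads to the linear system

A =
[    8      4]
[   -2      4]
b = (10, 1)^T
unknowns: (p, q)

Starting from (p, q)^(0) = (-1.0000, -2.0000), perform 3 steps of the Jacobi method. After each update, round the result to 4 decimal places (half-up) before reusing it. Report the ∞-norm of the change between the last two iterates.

0.8125

Iteration 1:
  p = (10 - (4)·-2.0000) / (8) = 2.2500
  q = (1 - (-2)·-1.0000) / (4) = -0.2500
Iteration 2:
  p = (10 - (4)·-0.2500) / (8) = 1.3750
  q = (1 - (-2)·2.2500) / (4) = 1.3750
Iteration 3:
  p = (10 - (4)·1.3750) / (8) = 0.5625
  q = (1 - (-2)·1.3750) / (4) = 0.9375
Change: (-0.8125, -0.4375) → max |·| = 0.8125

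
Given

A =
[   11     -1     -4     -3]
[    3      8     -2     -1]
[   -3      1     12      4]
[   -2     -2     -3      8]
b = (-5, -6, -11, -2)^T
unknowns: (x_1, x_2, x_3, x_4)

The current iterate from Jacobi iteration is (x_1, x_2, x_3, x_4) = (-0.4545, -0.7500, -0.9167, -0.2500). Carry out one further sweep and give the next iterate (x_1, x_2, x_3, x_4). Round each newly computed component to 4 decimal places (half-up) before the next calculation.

One sweep:
  x_1 = (-5 - (-1)·-0.7500 - (-4)·-0.9167 - (-3)·-0.2500) / (11) = -0.9243
  x_2 = (-6 - (3)·-0.4545 - (-2)·-0.9167 - (-1)·-0.2500) / (8) = -0.8400
  x_3 = (-11 - (-3)·-0.4545 - (1)·-0.7500 - (4)·-0.2500) / (12) = -0.8845
  x_4 = (-2 - (-2)·-0.4545 - (-2)·-0.7500 - (-3)·-0.9167) / (8) = -0.8949

(-0.9243, -0.8400, -0.8845, -0.8949)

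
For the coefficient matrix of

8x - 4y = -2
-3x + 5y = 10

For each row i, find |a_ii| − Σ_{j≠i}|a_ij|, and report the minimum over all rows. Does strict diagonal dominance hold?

row 1: |8| − (4) = 4
row 2: |5| − (3) = 2
minimum over rows = 2 → strictly diagonally dominant (convergence guaranteed)

2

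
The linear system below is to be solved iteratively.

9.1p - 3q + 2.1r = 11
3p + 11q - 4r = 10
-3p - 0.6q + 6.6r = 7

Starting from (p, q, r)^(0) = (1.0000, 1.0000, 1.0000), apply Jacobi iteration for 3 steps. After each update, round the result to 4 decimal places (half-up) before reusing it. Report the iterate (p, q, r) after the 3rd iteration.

(1.1806, 1.2255, 1.6947)

Iteration 1:
  p = (11 - (-3)·1.0000 - (2.1)·1.0000) / (9.1) = 1.3077
  q = (10 - (3)·1.0000 - (-4)·1.0000) / (11) = 1.0000
  r = (7 - (-3)·1.0000 - (-0.6)·1.0000) / (6.6) = 1.6061
Iteration 2:
  p = (11 - (-3)·1.0000 - (2.1)·1.6061) / (9.1) = 1.1678
  q = (10 - (3)·1.3077 - (-4)·1.6061) / (11) = 1.1365
  r = (7 - (-3)·1.3077 - (-0.6)·1.0000) / (6.6) = 1.7459
Iteration 3:
  p = (11 - (-3)·1.1365 - (2.1)·1.7459) / (9.1) = 1.1806
  q = (10 - (3)·1.1678 - (-4)·1.7459) / (11) = 1.2255
  r = (7 - (-3)·1.1678 - (-0.6)·1.1365) / (6.6) = 1.6947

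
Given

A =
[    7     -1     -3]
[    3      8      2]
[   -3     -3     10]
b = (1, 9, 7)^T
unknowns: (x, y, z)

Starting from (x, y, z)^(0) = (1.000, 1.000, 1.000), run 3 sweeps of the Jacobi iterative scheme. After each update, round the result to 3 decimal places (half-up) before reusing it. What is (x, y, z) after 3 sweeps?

(0.675, 0.570, 1.091)

Iteration 1:
  x = (1 - (-1)·1.000 - (-3)·1.000) / (7) = 0.714
  y = (9 - (3)·1.000 - (2)·1.000) / (8) = 0.500
  z = (7 - (-3)·1.000 - (-3)·1.000) / (10) = 1.300
Iteration 2:
  x = (1 - (-1)·0.500 - (-3)·1.300) / (7) = 0.771
  y = (9 - (3)·0.714 - (2)·1.300) / (8) = 0.532
  z = (7 - (-3)·0.714 - (-3)·0.500) / (10) = 1.064
Iteration 3:
  x = (1 - (-1)·0.532 - (-3)·1.064) / (7) = 0.675
  y = (9 - (3)·0.771 - (2)·1.064) / (8) = 0.570
  z = (7 - (-3)·0.771 - (-3)·0.532) / (10) = 1.091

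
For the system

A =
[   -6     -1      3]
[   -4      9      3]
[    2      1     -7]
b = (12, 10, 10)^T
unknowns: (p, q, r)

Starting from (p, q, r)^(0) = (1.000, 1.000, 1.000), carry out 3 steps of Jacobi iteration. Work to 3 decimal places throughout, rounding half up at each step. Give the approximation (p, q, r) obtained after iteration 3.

Iteration 1:
  p = (12 - (-1)·1.000 - (3)·1.000) / (-6) = -1.667
  q = (10 - (-4)·1.000 - (3)·1.000) / (9) = 1.222
  r = (10 - (2)·1.000 - (1)·1.000) / (-7) = -1.000
Iteration 2:
  p = (12 - (-1)·1.222 - (3)·-1.000) / (-6) = -2.704
  q = (10 - (-4)·-1.667 - (3)·-1.000) / (9) = 0.704
  r = (10 - (2)·-1.667 - (1)·1.222) / (-7) = -1.730
Iteration 3:
  p = (12 - (-1)·0.704 - (3)·-1.730) / (-6) = -2.982
  q = (10 - (-4)·-2.704 - (3)·-1.730) / (9) = 0.486
  r = (10 - (2)·-2.704 - (1)·0.704) / (-7) = -2.101

(-2.982, 0.486, -2.101)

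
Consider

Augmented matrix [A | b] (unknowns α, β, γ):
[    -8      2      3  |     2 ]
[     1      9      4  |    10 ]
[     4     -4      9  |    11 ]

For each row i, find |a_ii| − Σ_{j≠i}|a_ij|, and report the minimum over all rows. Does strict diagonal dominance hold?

1

row 1: |-8| − (2+3) = 3
row 2: |9| − (1+4) = 4
row 3: |9| − (4+4) = 1
minimum over rows = 1 → strictly diagonally dominant (convergence guaranteed)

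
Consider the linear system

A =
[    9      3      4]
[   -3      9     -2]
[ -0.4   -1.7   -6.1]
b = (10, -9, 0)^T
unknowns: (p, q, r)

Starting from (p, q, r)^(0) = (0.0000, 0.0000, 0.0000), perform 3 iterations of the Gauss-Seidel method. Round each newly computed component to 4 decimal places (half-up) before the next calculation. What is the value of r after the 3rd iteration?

0.0741

Iteration 1:
  p = (10 - (3)·0.0000 - (4)·0.0000) / (9) = 1.1111
  q = (-9 - (-3)·1.1111 - (-2)·0.0000) / (9) = -0.6296
  r = (0 - (-0.4)·1.1111 - (-1.7)·-0.6296) / (-6.1) = 0.1026
Iteration 2:
  p = (10 - (3)·-0.6296 - (4)·0.1026) / (9) = 1.2754
  q = (-9 - (-3)·1.2754 - (-2)·0.1026) / (9) = -0.5521
  r = (0 - (-0.4)·1.2754 - (-1.7)·-0.5521) / (-6.1) = 0.0702
Iteration 3:
  p = (10 - (3)·-0.5521 - (4)·0.0702) / (9) = 1.2639
  q = (-9 - (-3)·1.2639 - (-2)·0.0702) / (9) = -0.5631
  r = (0 - (-0.4)·1.2639 - (-1.7)·-0.5631) / (-6.1) = 0.0741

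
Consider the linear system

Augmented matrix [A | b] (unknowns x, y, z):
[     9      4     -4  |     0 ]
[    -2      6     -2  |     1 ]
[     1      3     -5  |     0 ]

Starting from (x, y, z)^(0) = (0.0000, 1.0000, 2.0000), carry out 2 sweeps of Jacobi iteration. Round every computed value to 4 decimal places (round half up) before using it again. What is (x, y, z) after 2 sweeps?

Iteration 1:
  x = (0 - (4)·1.0000 - (-4)·2.0000) / (9) = 0.4444
  y = (1 - (-2)·0.0000 - (-2)·2.0000) / (6) = 0.8333
  z = (0 - (1)·0.0000 - (3)·1.0000) / (-5) = 0.6000
Iteration 2:
  x = (0 - (4)·0.8333 - (-4)·0.6000) / (9) = -0.1037
  y = (1 - (-2)·0.4444 - (-2)·0.6000) / (6) = 0.5148
  z = (0 - (1)·0.4444 - (3)·0.8333) / (-5) = 0.5889

(-0.1037, 0.5148, 0.5889)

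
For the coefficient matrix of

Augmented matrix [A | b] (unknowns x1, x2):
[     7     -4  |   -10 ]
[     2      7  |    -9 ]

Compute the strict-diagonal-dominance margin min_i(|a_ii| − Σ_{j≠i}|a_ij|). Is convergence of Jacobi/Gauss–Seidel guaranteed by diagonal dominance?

3

row 1: |7| − (4) = 3
row 2: |7| − (2) = 5
minimum over rows = 3 → strictly diagonally dominant (convergence guaranteed)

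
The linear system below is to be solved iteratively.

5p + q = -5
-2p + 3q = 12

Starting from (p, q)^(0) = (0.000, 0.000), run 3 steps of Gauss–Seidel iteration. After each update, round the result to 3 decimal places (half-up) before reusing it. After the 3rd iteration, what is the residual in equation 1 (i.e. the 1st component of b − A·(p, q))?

-0.058

Iteration 1:
  p = (-5 - (1)·0.000) / (5) = -1.000
  q = (12 - (-2)·-1.000) / (3) = 3.333
Iteration 2:
  p = (-5 - (1)·3.333) / (5) = -1.667
  q = (12 - (-2)·-1.667) / (3) = 2.889
Iteration 3:
  p = (-5 - (1)·2.889) / (5) = -1.578
  q = (12 - (-2)·-1.578) / (3) = 2.948
Residual b − A·x = (-0.058, 0.000)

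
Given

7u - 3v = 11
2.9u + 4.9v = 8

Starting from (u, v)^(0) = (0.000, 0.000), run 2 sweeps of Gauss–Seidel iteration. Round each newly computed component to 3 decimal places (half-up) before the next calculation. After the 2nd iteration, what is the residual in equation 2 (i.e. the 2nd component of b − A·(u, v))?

Iteration 1:
  u = (11 - (-3)·0.000) / (7) = 1.571
  v = (8 - (2.9)·1.571) / (4.9) = 0.703
Iteration 2:
  u = (11 - (-3)·0.703) / (7) = 1.873
  v = (8 - (2.9)·1.873) / (4.9) = 0.524
Residual b − A·x = (-0.539, 0.001)

0.001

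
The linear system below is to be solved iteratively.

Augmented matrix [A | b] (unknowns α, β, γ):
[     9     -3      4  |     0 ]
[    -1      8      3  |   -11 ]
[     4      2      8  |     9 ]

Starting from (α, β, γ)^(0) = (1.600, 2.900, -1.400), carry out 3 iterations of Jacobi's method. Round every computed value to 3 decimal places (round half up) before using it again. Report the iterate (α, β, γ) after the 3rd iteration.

Iteration 1:
  α = (0 - (-3)·2.900 - (4)·-1.400) / (9) = 1.589
  β = (-11 - (-1)·1.600 - (3)·-1.400) / (8) = -0.650
  γ = (9 - (4)·1.600 - (2)·2.900) / (8) = -0.400
Iteration 2:
  α = (0 - (-3)·-0.650 - (4)·-0.400) / (9) = -0.039
  β = (-11 - (-1)·1.589 - (3)·-0.400) / (8) = -1.026
  γ = (9 - (4)·1.589 - (2)·-0.650) / (8) = 0.493
Iteration 3:
  α = (0 - (-3)·-1.026 - (4)·0.493) / (9) = -0.561
  β = (-11 - (-1)·-0.039 - (3)·0.493) / (8) = -1.565
  γ = (9 - (4)·-0.039 - (2)·-1.026) / (8) = 1.401

(-0.561, -1.565, 1.401)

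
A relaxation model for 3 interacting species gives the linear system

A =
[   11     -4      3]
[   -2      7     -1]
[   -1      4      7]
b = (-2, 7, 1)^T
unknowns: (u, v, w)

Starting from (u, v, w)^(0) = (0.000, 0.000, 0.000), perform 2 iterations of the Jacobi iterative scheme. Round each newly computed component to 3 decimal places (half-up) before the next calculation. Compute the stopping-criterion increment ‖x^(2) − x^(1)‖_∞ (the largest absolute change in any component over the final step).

Iteration 1:
  u = (-2 - (-4)·0.000 - (3)·0.000) / (11) = -0.182
  v = (7 - (-2)·0.000 - (-1)·0.000) / (7) = 1.000
  w = (1 - (-1)·0.000 - (4)·0.000) / (7) = 0.143
Iteration 2:
  u = (-2 - (-4)·1.000 - (3)·0.143) / (11) = 0.143
  v = (7 - (-2)·-0.182 - (-1)·0.143) / (7) = 0.968
  w = (1 - (-1)·-0.182 - (4)·1.000) / (7) = -0.455
Change: (0.325, -0.032, -0.598) → max |·| = 0.598

0.598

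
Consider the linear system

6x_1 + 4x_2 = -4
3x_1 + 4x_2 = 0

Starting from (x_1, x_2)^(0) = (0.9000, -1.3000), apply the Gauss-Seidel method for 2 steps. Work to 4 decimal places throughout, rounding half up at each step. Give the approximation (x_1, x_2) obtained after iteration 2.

Iteration 1:
  x_1 = (-4 - (4)·-1.3000) / (6) = 0.2000
  x_2 = (0 - (3)·0.2000) / (4) = -0.1500
Iteration 2:
  x_1 = (-4 - (4)·-0.1500) / (6) = -0.5667
  x_2 = (0 - (3)·-0.5667) / (4) = 0.4250

(-0.5667, 0.4250)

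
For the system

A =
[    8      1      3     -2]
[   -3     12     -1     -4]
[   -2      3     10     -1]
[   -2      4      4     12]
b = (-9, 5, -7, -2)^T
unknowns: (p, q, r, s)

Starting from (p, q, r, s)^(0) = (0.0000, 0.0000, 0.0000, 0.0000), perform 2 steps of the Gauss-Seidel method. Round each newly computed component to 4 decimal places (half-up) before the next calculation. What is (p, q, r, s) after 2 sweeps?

(-0.7992, 0.1106, -0.9008, -0.0365)

Iteration 1:
  p = (-9 - (1)·0.0000 - (3)·0.0000 - (-2)·0.0000) / (8) = -1.1250
  q = (5 - (-3)·-1.1250 - (-1)·0.0000 - (-4)·0.0000) / (12) = 0.1354
  r = (-7 - (-2)·-1.1250 - (3)·0.1354 - (-1)·0.0000) / (10) = -0.9656
  s = (-2 - (-2)·-1.1250 - (4)·0.1354 - (4)·-0.9656) / (12) = -0.0774
Iteration 2:
  p = (-9 - (1)·0.1354 - (3)·-0.9656 - (-2)·-0.0774) / (8) = -0.7992
  q = (5 - (-3)·-0.7992 - (-1)·-0.9656 - (-4)·-0.0774) / (12) = 0.1106
  r = (-7 - (-2)·-0.7992 - (3)·0.1106 - (-1)·-0.0774) / (10) = -0.9008
  s = (-2 - (-2)·-0.7992 - (4)·0.1106 - (4)·-0.9008) / (12) = -0.0365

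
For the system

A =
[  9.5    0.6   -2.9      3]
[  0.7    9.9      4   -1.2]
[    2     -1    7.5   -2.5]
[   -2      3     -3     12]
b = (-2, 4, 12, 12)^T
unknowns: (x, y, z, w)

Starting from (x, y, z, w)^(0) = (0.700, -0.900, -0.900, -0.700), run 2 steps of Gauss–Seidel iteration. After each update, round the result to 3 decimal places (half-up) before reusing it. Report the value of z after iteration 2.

Iteration 1:
  x = (-2 - (0.6)·-0.900 - (-2.9)·-0.900 - (3)·-0.700) / (9.5) = -0.207
  y = (4 - (0.7)·-0.207 - (4)·-0.900 - (-1.2)·-0.700) / (9.9) = 0.697
  z = (12 - (2)·-0.207 - (-1)·0.697 - (-2.5)·-0.700) / (7.5) = 1.515
  w = (12 - (-2)·-0.207 - (3)·0.697 - (-3)·1.515) / (12) = 1.170
Iteration 2:
  x = (-2 - (0.6)·0.697 - (-2.9)·1.515 - (3)·1.170) / (9.5) = -0.162
  y = (4 - (0.7)·-0.162 - (4)·1.515 - (-1.2)·1.170) / (9.9) = -0.055
  z = (12 - (2)·-0.162 - (-1)·-0.055 - (-2.5)·1.170) / (7.5) = 2.026
  w = (12 - (-2)·-0.162 - (3)·-0.055 - (-3)·2.026) / (12) = 1.493

2.026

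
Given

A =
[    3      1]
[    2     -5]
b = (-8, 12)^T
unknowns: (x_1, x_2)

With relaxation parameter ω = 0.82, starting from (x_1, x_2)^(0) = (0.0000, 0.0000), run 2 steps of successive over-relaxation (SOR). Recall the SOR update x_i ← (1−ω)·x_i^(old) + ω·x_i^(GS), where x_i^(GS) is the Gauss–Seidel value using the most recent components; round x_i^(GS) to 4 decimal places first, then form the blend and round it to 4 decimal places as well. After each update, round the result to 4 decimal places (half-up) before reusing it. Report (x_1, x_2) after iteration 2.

(-1.8463, -3.0569)

Iteration 1:
  x_1: GS value = (-8 - (1)·0.0000) / (3) = -2.6667;  x_1 ← (1−ω)·0.0000 + ω·-2.6667 = -2.1867
  x_2: GS value = (12 - (2)·-2.1867) / (-5) = -3.2747;  x_2 ← (1−ω)·0.0000 + ω·-3.2747 = -2.6853
Iteration 2:
  x_1: GS value = (-8 - (1)·-2.6853) / (3) = -1.7716;  x_1 ← (1−ω)·-2.1867 + ω·-1.7716 = -1.8463
  x_2: GS value = (12 - (2)·-1.8463) / (-5) = -3.1385;  x_2 ← (1−ω)·-2.6853 + ω·-3.1385 = -3.0569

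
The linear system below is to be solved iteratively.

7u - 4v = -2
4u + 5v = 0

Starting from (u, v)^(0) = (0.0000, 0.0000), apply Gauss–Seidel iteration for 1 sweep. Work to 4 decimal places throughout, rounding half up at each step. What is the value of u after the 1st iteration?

Iteration 1:
  u = (-2 - (-4)·0.0000) / (7) = -0.2857
  v = (0 - (4)·-0.2857) / (5) = 0.2286

-0.2857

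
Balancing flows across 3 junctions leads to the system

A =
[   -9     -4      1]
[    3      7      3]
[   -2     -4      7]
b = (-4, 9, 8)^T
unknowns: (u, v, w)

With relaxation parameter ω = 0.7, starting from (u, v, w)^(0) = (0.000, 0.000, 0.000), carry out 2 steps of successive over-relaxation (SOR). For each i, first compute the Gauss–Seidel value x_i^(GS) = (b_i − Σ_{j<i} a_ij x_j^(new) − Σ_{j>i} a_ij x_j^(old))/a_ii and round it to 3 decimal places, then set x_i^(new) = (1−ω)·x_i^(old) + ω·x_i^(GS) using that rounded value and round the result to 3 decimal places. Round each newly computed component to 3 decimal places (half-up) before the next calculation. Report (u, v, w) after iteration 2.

Iteration 1:
  u: GS value = (-4 - (-4)·0.000 - (1)·0.000) / (-9) = 0.444;  u ← (1−ω)·0.000 + ω·0.444 = 0.311
  v: GS value = (9 - (3)·0.311 - (3)·0.000) / (7) = 1.152;  v ← (1−ω)·0.000 + ω·1.152 = 0.806
  w: GS value = (8 - (-2)·0.311 - (-4)·0.806) / (7) = 1.692;  w ← (1−ω)·0.000 + ω·1.692 = 1.184
Iteration 2:
  u: GS value = (-4 - (-4)·0.806 - (1)·1.184) / (-9) = 0.218;  u ← (1−ω)·0.311 + ω·0.218 = 0.246
  v: GS value = (9 - (3)·0.246 - (3)·1.184) / (7) = 0.673;  v ← (1−ω)·0.806 + ω·0.673 = 0.713
  w: GS value = (8 - (-2)·0.246 - (-4)·0.713) / (7) = 1.621;  w ← (1−ω)·1.184 + ω·1.621 = 1.490

(0.246, 0.713, 1.490)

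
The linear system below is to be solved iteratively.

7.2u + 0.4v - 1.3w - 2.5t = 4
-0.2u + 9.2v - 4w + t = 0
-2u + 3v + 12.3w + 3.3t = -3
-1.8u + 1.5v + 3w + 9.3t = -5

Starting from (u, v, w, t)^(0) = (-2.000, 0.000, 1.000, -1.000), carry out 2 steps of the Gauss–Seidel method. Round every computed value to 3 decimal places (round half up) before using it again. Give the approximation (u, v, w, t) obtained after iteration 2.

(0.330, 0.045, -0.057, -0.463)

Iteration 1:
  u = (4 - (0.4)·0.000 - (-1.3)·1.000 - (-2.5)·-1.000) / (7.2) = 0.389
  v = (0 - (-0.2)·0.389 - (-4)·1.000 - (1)·-1.000) / (9.2) = 0.552
  w = (-3 - (-2)·0.389 - (3)·0.552 - (3.3)·-1.000) / (12.3) = -0.047
  t = (-5 - (-1.8)·0.389 - (1.5)·0.552 - (3)·-0.047) / (9.3) = -0.536
Iteration 2:
  u = (4 - (0.4)·0.552 - (-1.3)·-0.047 - (-2.5)·-0.536) / (7.2) = 0.330
  v = (0 - (-0.2)·0.330 - (-4)·-0.047 - (1)·-0.536) / (9.2) = 0.045
  w = (-3 - (-2)·0.330 - (3)·0.045 - (3.3)·-0.536) / (12.3) = -0.057
  t = (-5 - (-1.8)·0.330 - (1.5)·0.045 - (3)·-0.057) / (9.3) = -0.463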